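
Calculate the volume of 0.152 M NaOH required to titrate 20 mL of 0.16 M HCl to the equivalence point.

At equivalence: moles acid = moles base. moles HCl = 0.16 × 20/1000 = 0.0032 mol. V_base = moles / 0.152 × 1000 = 21.1 mL.

V_{base} = 21.1 mL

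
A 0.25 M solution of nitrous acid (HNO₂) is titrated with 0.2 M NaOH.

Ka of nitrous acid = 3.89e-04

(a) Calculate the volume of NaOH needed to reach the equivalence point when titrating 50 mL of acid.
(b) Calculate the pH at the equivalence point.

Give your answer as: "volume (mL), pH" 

moles acid = 0.25 × 50/1000 = 0.0125 mol; V_base = moles/0.2 × 1000 = 62.5 mL. At equivalence only the conjugate base is present: [A⁻] = 0.0125/0.113 = 1.1111e-01 M. Kb = Kw/Ka = 2.57e-11; [OH⁻] = √(Kb × [A⁻]) = 1.6901e-06; pOH = 5.77; pH = 14 - pOH = 8.23.

V = 62.5 mL, pH = 8.23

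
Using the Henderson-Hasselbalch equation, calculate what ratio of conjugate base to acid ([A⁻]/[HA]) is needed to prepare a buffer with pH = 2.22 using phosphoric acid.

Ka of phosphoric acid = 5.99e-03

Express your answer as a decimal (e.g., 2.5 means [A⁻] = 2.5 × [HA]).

pKa = -log(5.99e-03) = 2.2226. pH = pKa + log([A⁻]/[HA]), so log([A⁻]/[HA]) = pH − pKa = 2.22 − 2.2226 = -0.0026. [A⁻]/[HA] = 10^(-0.0026) = 0.994

[A⁻]/[HA] = 0.994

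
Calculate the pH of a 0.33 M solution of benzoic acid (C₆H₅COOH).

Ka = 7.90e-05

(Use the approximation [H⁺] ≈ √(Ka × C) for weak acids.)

[H⁺] = √(Ka × C) = √(7.90e-05 × 0.33) = 5.1059e-03. pH = -log(5.1059e-03)

pH = 2.29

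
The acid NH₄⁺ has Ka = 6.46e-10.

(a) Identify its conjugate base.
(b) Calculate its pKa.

(a) The conjugate base is formed by removing one H⁺ from NH₄⁺, giving NH₃. (b) pKa = -log(Ka) = -log(6.46e-10) = 9.19.

Conjugate base: NH₃; pK_a = 9.19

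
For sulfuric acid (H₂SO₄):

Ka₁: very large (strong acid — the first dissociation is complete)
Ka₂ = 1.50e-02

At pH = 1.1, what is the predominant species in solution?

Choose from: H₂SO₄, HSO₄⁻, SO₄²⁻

The first dissociation is complete, so H₂SO₄ itself is never the predominant species in water; pKa₂ = -log(1.50e-02) = 1.82. For a polyprotic acid the predominant species crosses at each pKa: below pKa_n the protonated form dominates, above it the deprotonated form does. At pH = 1.1, the predominant species is HSO₄⁻.

HSO₄⁻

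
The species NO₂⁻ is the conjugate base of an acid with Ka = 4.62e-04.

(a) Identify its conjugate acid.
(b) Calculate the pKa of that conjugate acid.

(a) The conjugate acid is formed by adding one H⁺ to NO₂⁻, giving HNO₂. (b) pKa = -log(Ka) = -log(4.62e-04) = 3.34.

Conjugate acid: HNO₂; pK_a = 3.34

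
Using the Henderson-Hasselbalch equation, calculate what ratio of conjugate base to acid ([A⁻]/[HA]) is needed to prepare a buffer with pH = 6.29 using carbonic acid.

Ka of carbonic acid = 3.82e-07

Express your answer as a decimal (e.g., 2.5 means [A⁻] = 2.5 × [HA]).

pKa = -log(3.82e-07) = 6.4179. pH = pKa + log([A⁻]/[HA]), so log([A⁻]/[HA]) = pH − pKa = 6.29 − 6.4179 = -0.1279. [A⁻]/[HA] = 10^(-0.1279) = 0.745

[A⁻]/[HA] = 0.745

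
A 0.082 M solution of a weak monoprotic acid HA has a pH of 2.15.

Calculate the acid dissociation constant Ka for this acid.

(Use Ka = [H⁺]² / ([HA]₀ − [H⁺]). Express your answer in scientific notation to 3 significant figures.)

[H⁺] = 10^(−pH) = 10^(−2.15) = 7.079e-03 M. For HA ⇌ H⁺ + A⁻, Ka = [H⁺][A⁻]/[HA] = [H⁺]² / ([HA]₀ − [H⁺]) = (7.079e-03)² / (0.082 − 7.079e-03) = 6.69e-04.

K_a = 6.69e-04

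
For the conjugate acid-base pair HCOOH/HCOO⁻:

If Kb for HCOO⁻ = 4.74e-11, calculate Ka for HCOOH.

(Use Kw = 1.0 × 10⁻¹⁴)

For a conjugate pair Ka × Kb = Kw, so Ka = Kw/Kb = 1.0 × 10⁻¹⁴ / 4.74e-11 = 2.11e-04.

K_a = 2.11e-04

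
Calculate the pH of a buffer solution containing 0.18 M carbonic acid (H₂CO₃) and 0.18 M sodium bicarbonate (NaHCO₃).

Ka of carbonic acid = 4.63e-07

pKa = -log(4.63e-07) = 6.33. pH = pKa + log([A⁻]/[HA]) = 6.33 + log(0.18/0.18)

pH = 6.33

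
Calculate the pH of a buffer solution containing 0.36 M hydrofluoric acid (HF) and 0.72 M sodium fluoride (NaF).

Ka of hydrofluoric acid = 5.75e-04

pKa = -log(5.75e-04) = 3.24. pH = pKa + log([A⁻]/[HA]) = 3.24 + log(0.72/0.36)

pH = 3.54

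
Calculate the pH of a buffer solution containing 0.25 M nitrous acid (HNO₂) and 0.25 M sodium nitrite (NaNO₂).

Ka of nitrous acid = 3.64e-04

pKa = -log(3.64e-04) = 3.44. pH = pKa + log([A⁻]/[HA]) = 3.44 + log(0.25/0.25)

pH = 3.44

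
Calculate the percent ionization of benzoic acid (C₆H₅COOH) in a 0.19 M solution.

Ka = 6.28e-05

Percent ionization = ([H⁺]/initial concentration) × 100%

Using Ka equilibrium: x² + Ka×x - Ka×C = 0. Solving: [H⁺] = 3.4230e-03. Percent = (3.4230e-03/0.19) × 100

Percent ionization = 1.8%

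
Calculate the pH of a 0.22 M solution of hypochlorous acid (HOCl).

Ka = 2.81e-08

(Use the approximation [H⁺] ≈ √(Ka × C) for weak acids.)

[H⁺] = √(Ka × C) = √(2.81e-08 × 0.22) = 7.8626e-05. pH = -log(7.8626e-05)

pH = 4.10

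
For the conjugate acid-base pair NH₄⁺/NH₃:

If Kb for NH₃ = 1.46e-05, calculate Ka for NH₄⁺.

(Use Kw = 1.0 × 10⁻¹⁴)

For a conjugate pair Ka × Kb = Kw, so Ka = Kw/Kb = 1.0 × 10⁻¹⁴ / 1.46e-05 = 6.85e-10.

K_a = 6.85e-10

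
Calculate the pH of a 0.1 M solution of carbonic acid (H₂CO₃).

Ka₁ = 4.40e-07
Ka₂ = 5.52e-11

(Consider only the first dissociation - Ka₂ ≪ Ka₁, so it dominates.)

First dissociation dominates. From Ka₁ = [H⁺][HA⁻]/[H₂A], x² + Ka₁·x − Ka₁·C = 0 with C = 0.1 M and Ka₁ = 4.40e-07. Solving: [H⁺] = (−Ka₁ + √(Ka₁² + 4·Ka₁·C)) / 2 = 2.0954e-04 M. pH = -log(2.0954e-04) = 3.68.

pH = 3.68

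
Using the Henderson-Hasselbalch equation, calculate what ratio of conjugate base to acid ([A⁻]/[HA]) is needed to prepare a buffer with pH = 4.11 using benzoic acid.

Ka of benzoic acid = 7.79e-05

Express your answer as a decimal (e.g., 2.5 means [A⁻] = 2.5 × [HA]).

pKa = -log(7.79e-05) = 4.1085. pH = pKa + log([A⁻]/[HA]), so log([A⁻]/[HA]) = pH − pKa = 4.11 − 4.1085 = 0.0015. [A⁻]/[HA] = 10^(0.0015) = 1.00

[A⁻]/[HA] = 1.00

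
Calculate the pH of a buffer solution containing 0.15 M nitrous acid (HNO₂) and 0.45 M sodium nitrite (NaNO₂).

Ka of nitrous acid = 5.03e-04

pKa = -log(5.03e-04) = 3.30. pH = pKa + log([A⁻]/[HA]) = 3.30 + log(0.45/0.15)

pH = 3.78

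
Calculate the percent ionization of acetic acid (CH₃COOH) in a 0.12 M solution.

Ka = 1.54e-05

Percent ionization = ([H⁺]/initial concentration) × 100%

Using Ka equilibrium: x² + Ka×x - Ka×C = 0. Solving: [H⁺] = 1.3517e-03. Percent = (1.3517e-03/0.12) × 100

Percent ionization = 1.13%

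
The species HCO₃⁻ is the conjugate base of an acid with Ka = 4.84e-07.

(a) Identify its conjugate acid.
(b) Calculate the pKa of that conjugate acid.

(a) The conjugate acid is formed by adding one H⁺ to HCO₃⁻, giving H₂CO₃. (b) pKa = -log(Ka) = -log(4.84e-07) = 6.32.

Conjugate acid: H₂CO₃; pK_a = 6.32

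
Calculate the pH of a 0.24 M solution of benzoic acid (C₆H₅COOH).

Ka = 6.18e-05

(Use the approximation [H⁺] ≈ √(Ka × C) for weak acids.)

[H⁺] = √(Ka × C) = √(6.18e-05 × 0.24) = 3.8512e-03. pH = -log(3.8512e-03)

pH = 2.41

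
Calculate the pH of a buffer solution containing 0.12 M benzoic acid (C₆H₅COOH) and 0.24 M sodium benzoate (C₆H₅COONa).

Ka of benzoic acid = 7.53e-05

pKa = -log(7.53e-05) = 4.12. pH = pKa + log([A⁻]/[HA]) = 4.12 + log(0.24/0.12)

pH = 4.42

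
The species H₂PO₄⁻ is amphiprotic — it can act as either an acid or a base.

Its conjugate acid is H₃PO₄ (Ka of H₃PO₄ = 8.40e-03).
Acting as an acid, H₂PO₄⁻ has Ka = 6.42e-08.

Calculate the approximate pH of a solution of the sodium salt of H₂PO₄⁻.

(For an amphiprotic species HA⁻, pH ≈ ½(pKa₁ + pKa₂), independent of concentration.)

pKa₁ = -log(8.40e-03) = 2.08; pKa₂ = -log(6.42e-08) = 7.19. For an amphiprotic species, pH ≈ ½(pKa₁ + pKa₂) = ½(2.08 + 7.19) = 4.63.

pH = 4.63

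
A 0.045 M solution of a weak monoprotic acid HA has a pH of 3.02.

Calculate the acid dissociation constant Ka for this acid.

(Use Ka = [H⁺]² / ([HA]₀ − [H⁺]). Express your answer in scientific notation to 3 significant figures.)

[H⁺] = 10^(−pH) = 10^(−3.02) = 9.550e-04 M. For HA ⇌ H⁺ + A⁻, Ka = [H⁺][A⁻]/[HA] = [H⁺]² / ([HA]₀ − [H⁺]) = (9.550e-04)² / (0.045 − 9.550e-04) = 2.07e-05.

K_a = 2.07e-05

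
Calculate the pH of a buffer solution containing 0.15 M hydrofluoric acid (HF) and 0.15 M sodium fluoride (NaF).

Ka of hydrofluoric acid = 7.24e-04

pKa = -log(7.24e-04) = 3.14. pH = pKa + log([A⁻]/[HA]) = 3.14 + log(0.15/0.15)

pH = 3.14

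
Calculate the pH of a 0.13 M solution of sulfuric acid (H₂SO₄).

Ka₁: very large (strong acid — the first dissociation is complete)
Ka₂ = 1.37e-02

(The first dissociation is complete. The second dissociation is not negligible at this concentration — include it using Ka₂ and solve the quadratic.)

First dissociation is complete: [H⁺]₀ = [HSO₄⁻]₀ = C = 0.13 M. Second dissociation HSO₄⁻ ⇌ H⁺ + SO₄²⁻: let x = [SO₄²⁻]. Ka₂ = (C + x)·x / (C − x) = 1.37e-02 → x² + (C + Ka₂)·x − Ka₂·C = 0 → x² + 0.14370·x − 1.781e-03 = 0. x = (−0.14370 + √(0.14370² + 4 × 1.781e-03)) / 2 = 1.1477e-02 M. [H⁺] = C + x = 0.13 + 1.1477e-02 = 1.4148e-01 M. pH = -log(1.4148e-01) = 0.85.

pH = 0.85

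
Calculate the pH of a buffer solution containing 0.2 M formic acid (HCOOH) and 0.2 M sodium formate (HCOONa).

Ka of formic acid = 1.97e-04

pKa = -log(1.97e-04) = 3.71. pH = pKa + log([A⁻]/[HA]) = 3.71 + log(0.2/0.2)

pH = 3.71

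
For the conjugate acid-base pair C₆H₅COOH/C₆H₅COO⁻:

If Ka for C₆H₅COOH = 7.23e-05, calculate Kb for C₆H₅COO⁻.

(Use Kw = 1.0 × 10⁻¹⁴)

For a conjugate pair Ka × Kb = Kw, so Kb = Kw/Ka = 1.0 × 10⁻¹⁴ / 7.23e-05 = 1.38e-10.

K_b = 1.38e-10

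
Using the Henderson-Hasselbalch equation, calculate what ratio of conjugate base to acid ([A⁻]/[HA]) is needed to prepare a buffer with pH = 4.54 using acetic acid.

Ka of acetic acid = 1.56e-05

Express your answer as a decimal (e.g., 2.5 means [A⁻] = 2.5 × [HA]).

pKa = -log(1.56e-05) = 4.8069. pH = pKa + log([A⁻]/[HA]), so log([A⁻]/[HA]) = pH − pKa = 4.54 − 4.8069 = -0.2669. [A⁻]/[HA] = 10^(-0.2669) = 0.541

[A⁻]/[HA] = 0.541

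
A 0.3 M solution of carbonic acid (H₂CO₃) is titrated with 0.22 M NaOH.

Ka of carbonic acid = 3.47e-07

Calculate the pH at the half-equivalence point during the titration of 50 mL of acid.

At half-equivalence [HA] = [A⁻], so Henderson-Hasselbalch gives pH = pKa = -log(3.47e-07) = 6.46.

pH = pKa = 6.46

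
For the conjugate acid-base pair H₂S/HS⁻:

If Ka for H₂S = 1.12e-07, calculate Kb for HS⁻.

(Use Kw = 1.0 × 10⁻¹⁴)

For a conjugate pair Ka × Kb = Kw, so Kb = Kw/Ka = 1.0 × 10⁻¹⁴ / 1.12e-07 = 8.93e-08.

K_b = 8.93e-08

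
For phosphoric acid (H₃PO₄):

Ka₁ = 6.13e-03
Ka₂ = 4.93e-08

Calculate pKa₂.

pKa₂ = -log(Ka₂) = -log(4.93e-08) = 7.31.

pK_{a2} = 7.31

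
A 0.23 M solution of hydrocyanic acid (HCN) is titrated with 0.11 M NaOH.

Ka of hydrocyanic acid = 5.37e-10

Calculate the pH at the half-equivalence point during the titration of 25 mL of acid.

At half-equivalence [HA] = [A⁻], so Henderson-Hasselbalch gives pH = pKa = -log(5.37e-10) = 9.27.

pH = pKa = 9.27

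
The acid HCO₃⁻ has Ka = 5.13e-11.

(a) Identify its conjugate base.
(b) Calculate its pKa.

(a) The conjugate base is formed by removing one H⁺ from HCO₃⁻, giving CO₃²⁻. (b) pKa = -log(Ka) = -log(5.13e-11) = 10.29.

Conjugate base: CO₃²⁻; pK_a = 10.29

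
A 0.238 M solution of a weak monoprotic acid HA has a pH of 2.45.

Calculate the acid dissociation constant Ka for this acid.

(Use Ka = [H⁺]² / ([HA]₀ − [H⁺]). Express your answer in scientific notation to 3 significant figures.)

[H⁺] = 10^(−pH) = 10^(−2.45) = 3.548e-03 M. For HA ⇌ H⁺ + A⁻, Ka = [H⁺][A⁻]/[HA] = [H⁺]² / ([HA]₀ − [H⁺]) = (3.548e-03)² / (0.238 − 3.548e-03) = 5.37e-05.

K_a = 5.37e-05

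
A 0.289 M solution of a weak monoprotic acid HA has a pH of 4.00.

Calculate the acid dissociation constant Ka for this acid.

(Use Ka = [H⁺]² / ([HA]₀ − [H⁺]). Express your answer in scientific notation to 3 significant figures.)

[H⁺] = 10^(−pH) = 10^(−4.00) = 1.000e-04 M. For HA ⇌ H⁺ + A⁻, Ka = [H⁺][A⁻]/[HA] = [H⁺]² / ([HA]₀ − [H⁺]) = (1.000e-04)² / (0.289 − 1.000e-04) = 3.46e-08.

K_a = 3.46e-08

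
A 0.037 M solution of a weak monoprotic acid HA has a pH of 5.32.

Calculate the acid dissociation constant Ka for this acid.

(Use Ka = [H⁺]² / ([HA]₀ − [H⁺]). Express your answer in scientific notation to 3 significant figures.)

[H⁺] = 10^(−pH) = 10^(−5.32) = 4.786e-06 M. For HA ⇌ H⁺ + A⁻, Ka = [H⁺][A⁻]/[HA] = [H⁺]² / ([HA]₀ − [H⁺]) = (4.786e-06)² / (0.037 − 4.786e-06) = 6.19e-10.

K_a = 6.19e-10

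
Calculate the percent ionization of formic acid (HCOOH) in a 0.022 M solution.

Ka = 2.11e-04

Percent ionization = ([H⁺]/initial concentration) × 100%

Using Ka equilibrium: x² + Ka×x - Ka×C = 0. Solving: [H⁺] = 2.0516e-03. Percent = (2.0516e-03/0.022) × 100

Percent ionization = 9.33%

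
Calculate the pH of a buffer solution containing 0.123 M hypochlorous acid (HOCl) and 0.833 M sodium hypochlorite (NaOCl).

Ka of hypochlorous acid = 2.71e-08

pKa = -log(2.71e-08) = 7.57. pH = pKa + log([A⁻]/[HA]) = 7.57 + log(0.833/0.123)

pH = 8.40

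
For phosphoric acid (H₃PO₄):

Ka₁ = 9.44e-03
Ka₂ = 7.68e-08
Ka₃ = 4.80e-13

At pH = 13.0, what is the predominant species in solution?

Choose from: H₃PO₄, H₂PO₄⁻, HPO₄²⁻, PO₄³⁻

pKa₁ = 2.03, pKa₂ = 7.11, pKa₃ = 12.32. For a polyprotic acid the predominant species crosses at each pKa: below pKa_n the protonated form dominates, above it the deprotonated form does. At pH = 13.0, the predominant species is PO₄³⁻.

PO₄³⁻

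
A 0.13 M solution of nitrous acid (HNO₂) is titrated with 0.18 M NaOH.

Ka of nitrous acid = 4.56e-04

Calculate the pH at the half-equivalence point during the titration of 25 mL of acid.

At half-equivalence [HA] = [A⁻], so Henderson-Hasselbalch gives pH = pKa = -log(4.56e-04) = 3.34.

pH = pKa = 3.34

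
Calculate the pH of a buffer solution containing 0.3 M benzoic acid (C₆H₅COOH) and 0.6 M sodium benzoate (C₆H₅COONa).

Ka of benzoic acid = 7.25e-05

pKa = -log(7.25e-05) = 4.14. pH = pKa + log([A⁻]/[HA]) = 4.14 + log(0.6/0.3)

pH = 4.44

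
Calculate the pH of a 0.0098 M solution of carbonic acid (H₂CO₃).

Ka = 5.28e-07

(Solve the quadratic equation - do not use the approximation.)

x² + Ka×x - Ka×C = 0. Using quadratic formula: [H⁺] = 7.1670e-05

pH = 4.14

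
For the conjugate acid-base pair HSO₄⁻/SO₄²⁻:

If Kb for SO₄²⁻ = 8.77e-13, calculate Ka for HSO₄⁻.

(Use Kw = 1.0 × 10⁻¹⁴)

For a conjugate pair Ka × Kb = Kw, so Ka = Kw/Kb = 1.0 × 10⁻¹⁴ / 8.77e-13 = 1.14e-02.

K_a = 1.14e-02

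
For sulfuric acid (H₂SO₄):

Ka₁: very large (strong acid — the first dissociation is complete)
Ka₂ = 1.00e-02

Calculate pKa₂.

pKa₂ = -log(Ka₂) = -log(1.00e-02) = 2.00.

pK_{a2} = 2.00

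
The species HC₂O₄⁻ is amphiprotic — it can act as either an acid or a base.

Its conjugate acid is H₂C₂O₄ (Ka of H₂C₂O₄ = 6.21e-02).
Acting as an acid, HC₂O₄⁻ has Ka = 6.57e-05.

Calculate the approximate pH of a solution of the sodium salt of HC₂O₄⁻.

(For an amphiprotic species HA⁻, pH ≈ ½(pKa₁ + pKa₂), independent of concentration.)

pKa₁ = -log(6.21e-02) = 1.21; pKa₂ = -log(6.57e-05) = 4.18. For an amphiprotic species, pH ≈ ½(pKa₁ + pKa₂) = ½(1.21 + 4.18) = 2.69.

pH = 2.69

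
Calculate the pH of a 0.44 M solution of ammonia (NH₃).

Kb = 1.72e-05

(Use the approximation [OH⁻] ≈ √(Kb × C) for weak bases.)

[OH⁻] = √(Kb × C) = √(1.72e-05 × 0.44) = 2.7510e-03. pOH = 2.56, pH = 14 - pOH

pH = 11.44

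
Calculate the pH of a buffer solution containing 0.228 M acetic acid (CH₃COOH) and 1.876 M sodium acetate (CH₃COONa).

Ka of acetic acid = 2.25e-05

pKa = -log(2.25e-05) = 4.65. pH = pKa + log([A⁻]/[HA]) = 4.65 + log(1.876/0.228)

pH = 5.56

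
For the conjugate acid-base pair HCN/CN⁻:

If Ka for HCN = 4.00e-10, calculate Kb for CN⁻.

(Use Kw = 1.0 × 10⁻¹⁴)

For a conjugate pair Ka × Kb = Kw, so Kb = Kw/Ka = 1.0 × 10⁻¹⁴ / 4.00e-10 = 2.50e-05.

K_b = 2.50e-05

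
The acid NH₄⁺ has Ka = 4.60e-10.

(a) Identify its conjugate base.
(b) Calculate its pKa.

(a) The conjugate base is formed by removing one H⁺ from NH₄⁺, giving NH₃. (b) pKa = -log(Ka) = -log(4.60e-10) = 9.34.

Conjugate base: NH₃; pK_a = 9.34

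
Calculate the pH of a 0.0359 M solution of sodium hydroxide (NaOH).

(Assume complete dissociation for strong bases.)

[OH⁻] = 0.0359 M for strong base. pOH = -log[OH⁻] = 1.44, pH = 14 - pOH

pH = 12.56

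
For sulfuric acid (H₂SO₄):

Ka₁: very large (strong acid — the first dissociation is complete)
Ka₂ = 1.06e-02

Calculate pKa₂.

pKa₂ = -log(Ka₂) = -log(1.06e-02) = 1.97.

pK_{a2} = 1.97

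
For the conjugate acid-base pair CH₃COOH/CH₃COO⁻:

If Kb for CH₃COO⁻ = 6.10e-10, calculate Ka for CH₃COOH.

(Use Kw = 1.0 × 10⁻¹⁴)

For a conjugate pair Ka × Kb = Kw, so Ka = Kw/Kb = 1.0 × 10⁻¹⁴ / 6.10e-10 = 1.64e-05.

K_a = 1.64e-05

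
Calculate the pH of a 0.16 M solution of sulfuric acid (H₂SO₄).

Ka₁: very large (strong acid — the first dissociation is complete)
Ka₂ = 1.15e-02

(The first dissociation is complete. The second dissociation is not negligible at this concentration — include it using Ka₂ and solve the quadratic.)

First dissociation is complete: [H⁺]₀ = [HSO₄⁻]₀ = C = 0.16 M. Second dissociation HSO₄⁻ ⇌ H⁺ + SO₄²⁻: let x = [SO₄²⁻]. Ka₂ = (C + x)·x / (C − x) = 1.15e-02 → x² + (C + Ka₂)·x − Ka₂·C = 0 → x² + 0.17150·x − 1.840e-03 = 0. x = (−0.17150 + √(0.17150² + 4 × 1.840e-03)) / 2 = 1.0130e-02 M. [H⁺] = C + x = 0.16 + 1.0130e-02 = 1.7013e-01 M. pH = -log(1.7013e-01) = 0.77.

pH = 0.77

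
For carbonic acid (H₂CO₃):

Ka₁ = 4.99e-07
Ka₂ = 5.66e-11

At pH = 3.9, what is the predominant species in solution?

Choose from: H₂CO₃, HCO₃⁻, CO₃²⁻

pKa₁ = 6.30, pKa₂ = 10.25. For a polyprotic acid the predominant species crosses at each pKa: below pKa_n the protonated form dominates, above it the deprotonated form does. At pH = 3.9, the predominant species is H₂CO₃.

H₂CO₃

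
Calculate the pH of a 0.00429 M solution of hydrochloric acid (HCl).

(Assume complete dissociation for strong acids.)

[H⁺] = 0.00429 M for strong acid. pH = -log[H⁺] = -log(0.00429)

pH = 2.37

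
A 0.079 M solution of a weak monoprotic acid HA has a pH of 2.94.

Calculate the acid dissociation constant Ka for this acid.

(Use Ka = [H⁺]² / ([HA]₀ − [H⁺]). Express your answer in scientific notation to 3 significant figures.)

[H⁺] = 10^(−pH) = 10^(−2.94) = 1.148e-03 M. For HA ⇌ H⁺ + A⁻, Ka = [H⁺][A⁻]/[HA] = [H⁺]² / ([HA]₀ − [H⁺]) = (1.148e-03)² / (0.079 − 1.148e-03) = 1.69e-05.

K_a = 1.69e-05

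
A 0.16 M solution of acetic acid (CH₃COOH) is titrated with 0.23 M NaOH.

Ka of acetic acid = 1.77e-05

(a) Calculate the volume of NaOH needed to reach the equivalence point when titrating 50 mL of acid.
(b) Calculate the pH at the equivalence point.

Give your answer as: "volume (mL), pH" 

moles acid = 0.16 × 50/1000 = 0.008 mol; V_base = moles/0.23 × 1000 = 34.8 mL. At equivalence only the conjugate base is present: [A⁻] = 0.008/0.085 = 9.4359e-02 M. Kb = Kw/Ka = 5.65e-10; [OH⁻] = √(Kb × [A⁻]) = 7.3014e-06; pOH = 5.14; pH = 14 - pOH = 8.86.

V = 34.8 mL, pH = 8.86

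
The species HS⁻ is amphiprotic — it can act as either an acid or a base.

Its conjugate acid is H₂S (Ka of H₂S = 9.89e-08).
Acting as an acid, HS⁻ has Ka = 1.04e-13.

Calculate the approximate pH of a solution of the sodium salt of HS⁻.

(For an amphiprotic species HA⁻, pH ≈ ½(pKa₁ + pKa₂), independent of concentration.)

pKa₁ = -log(9.89e-08) = 7.00; pKa₂ = -log(1.04e-13) = 12.98. For an amphiprotic species, pH ≈ ½(pKa₁ + pKa₂) = ½(7.00 + 12.98) = 9.99.

pH = 9.99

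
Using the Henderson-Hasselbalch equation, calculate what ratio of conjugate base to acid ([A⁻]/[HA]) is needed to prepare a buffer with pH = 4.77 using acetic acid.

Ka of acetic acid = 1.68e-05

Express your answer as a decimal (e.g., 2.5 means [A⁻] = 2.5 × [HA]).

pKa = -log(1.68e-05) = 4.7747. pH = pKa + log([A⁻]/[HA]), so log([A⁻]/[HA]) = pH − pKa = 4.77 − 4.7747 = -0.0047. [A⁻]/[HA] = 10^(-0.0047) = 0.989

[A⁻]/[HA] = 0.989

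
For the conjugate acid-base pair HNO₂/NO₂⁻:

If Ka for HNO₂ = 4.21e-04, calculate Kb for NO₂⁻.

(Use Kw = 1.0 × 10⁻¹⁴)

For a conjugate pair Ka × Kb = Kw, so Kb = Kw/Ka = 1.0 × 10⁻¹⁴ / 4.21e-04 = 2.38e-11.

K_b = 2.38e-11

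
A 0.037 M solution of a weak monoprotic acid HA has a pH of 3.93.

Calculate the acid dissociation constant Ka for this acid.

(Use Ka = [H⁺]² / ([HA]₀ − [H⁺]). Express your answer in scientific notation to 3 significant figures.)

[H⁺] = 10^(−pH) = 10^(−3.93) = 1.175e-04 M. For HA ⇌ H⁺ + A⁻, Ka = [H⁺][A⁻]/[HA] = [H⁺]² / ([HA]₀ − [H⁺]) = (1.175e-04)² / (0.037 − 1.175e-04) = 3.74e-07.

K_a = 3.74e-07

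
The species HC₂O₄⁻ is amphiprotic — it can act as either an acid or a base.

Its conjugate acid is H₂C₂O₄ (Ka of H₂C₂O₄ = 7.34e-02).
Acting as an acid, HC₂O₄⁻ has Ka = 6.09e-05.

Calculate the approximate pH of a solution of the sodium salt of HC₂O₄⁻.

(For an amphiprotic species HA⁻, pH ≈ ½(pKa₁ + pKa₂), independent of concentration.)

pKa₁ = -log(7.34e-02) = 1.13; pKa₂ = -log(6.09e-05) = 4.22. For an amphiprotic species, pH ≈ ½(pKa₁ + pKa₂) = ½(1.13 + 4.22) = 2.67.

pH = 2.67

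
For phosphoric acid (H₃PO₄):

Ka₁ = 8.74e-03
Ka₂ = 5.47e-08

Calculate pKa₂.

pKa₂ = -log(Ka₂) = -log(5.47e-08) = 7.26.

pK_{a2} = 7.26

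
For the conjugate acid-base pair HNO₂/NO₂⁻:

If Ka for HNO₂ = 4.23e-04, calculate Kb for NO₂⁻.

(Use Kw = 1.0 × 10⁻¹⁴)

For a conjugate pair Ka × Kb = Kw, so Kb = Kw/Ka = 1.0 × 10⁻¹⁴ / 4.23e-04 = 2.36e-11.

K_b = 2.36e-11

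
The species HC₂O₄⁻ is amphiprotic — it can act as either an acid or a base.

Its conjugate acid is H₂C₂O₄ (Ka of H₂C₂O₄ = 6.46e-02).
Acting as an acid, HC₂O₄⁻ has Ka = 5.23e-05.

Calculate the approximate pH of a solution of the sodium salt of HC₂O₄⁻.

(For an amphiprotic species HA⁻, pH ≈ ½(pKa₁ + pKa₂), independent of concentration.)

pKa₁ = -log(6.46e-02) = 1.19; pKa₂ = -log(5.23e-05) = 4.28. For an amphiprotic species, pH ≈ ½(pKa₁ + pKa₂) = ½(1.19 + 4.28) = 2.74.

pH = 2.74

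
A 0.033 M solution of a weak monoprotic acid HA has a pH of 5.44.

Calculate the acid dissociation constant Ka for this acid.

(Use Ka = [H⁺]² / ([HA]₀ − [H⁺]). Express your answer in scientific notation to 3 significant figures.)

[H⁺] = 10^(−pH) = 10^(−5.44) = 3.631e-06 M. For HA ⇌ H⁺ + A⁻, Ka = [H⁺][A⁻]/[HA] = [H⁺]² / ([HA]₀ − [H⁺]) = (3.631e-06)² / (0.033 − 3.631e-06) = 4.00e-10.

K_a = 4.00e-10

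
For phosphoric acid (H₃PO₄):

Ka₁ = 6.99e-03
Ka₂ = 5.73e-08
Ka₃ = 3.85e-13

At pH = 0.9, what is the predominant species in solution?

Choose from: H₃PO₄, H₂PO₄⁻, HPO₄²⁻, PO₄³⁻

pKa₁ = 2.16, pKa₂ = 7.24, pKa₃ = 12.41. For a polyprotic acid the predominant species crosses at each pKa: below pKa_n the protonated form dominates, above it the deprotonated form does. At pH = 0.9, the predominant species is H₃PO₄.

H₃PO₄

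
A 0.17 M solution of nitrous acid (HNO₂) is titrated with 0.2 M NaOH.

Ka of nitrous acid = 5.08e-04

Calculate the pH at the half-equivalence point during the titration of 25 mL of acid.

At half-equivalence [HA] = [A⁻], so Henderson-Hasselbalch gives pH = pKa = -log(5.08e-04) = 3.29.

pH = pKa = 3.29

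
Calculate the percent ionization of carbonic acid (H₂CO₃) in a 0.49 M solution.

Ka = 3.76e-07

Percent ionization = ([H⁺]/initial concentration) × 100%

Using Ka equilibrium: x² + Ka×x - Ka×C = 0. Solving: [H⁺] = 4.2904e-04. Percent = (4.2904e-04/0.49) × 100

Percent ionization = 0.0876%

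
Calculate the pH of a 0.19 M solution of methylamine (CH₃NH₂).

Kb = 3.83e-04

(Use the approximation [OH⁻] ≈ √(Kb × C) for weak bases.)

[OH⁻] = √(Kb × C) = √(3.83e-04 × 0.19) = 8.5305e-03. pOH = 2.07, pH = 14 - pOH

pH = 11.93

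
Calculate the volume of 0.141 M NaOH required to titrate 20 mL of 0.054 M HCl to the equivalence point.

At equivalence: moles acid = moles base. moles HCl = 0.054 × 20/1000 = 0.00108 mol. V_base = moles / 0.141 × 1000 = 7.7 mL.

V_{base} = 7.7 mL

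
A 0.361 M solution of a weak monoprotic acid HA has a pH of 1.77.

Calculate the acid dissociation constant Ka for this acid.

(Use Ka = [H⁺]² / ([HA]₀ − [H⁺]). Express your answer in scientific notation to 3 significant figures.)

[H⁺] = 10^(−pH) = 10^(−1.77) = 1.698e-02 M. For HA ⇌ H⁺ + A⁻, Ka = [H⁺][A⁻]/[HA] = [H⁺]² / ([HA]₀ − [H⁺]) = (1.698e-02)² / (0.361 − 1.698e-02) = 8.38e-04.

K_a = 8.38e-04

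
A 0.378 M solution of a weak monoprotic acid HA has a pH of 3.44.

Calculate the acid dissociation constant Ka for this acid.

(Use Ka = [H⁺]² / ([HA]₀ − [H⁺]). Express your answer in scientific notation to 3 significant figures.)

[H⁺] = 10^(−pH) = 10^(−3.44) = 3.631e-04 M. For HA ⇌ H⁺ + A⁻, Ka = [H⁺][A⁻]/[HA] = [H⁺]² / ([HA]₀ − [H⁺]) = (3.631e-04)² / (0.378 − 3.631e-04) = 3.49e-07.

K_a = 3.49e-07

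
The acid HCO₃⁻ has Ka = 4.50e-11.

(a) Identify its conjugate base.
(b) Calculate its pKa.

(a) The conjugate base is formed by removing one H⁺ from HCO₃⁻, giving CO₃²⁻. (b) pKa = -log(Ka) = -log(4.50e-11) = 10.35.

Conjugate base: CO₃²⁻; pK_a = 10.35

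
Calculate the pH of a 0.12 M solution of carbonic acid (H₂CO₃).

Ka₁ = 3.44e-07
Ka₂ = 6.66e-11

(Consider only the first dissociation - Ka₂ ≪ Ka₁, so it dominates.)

First dissociation dominates. From Ka₁ = [H⁺][HA⁻]/[H₂A], x² + Ka₁·x − Ka₁·C = 0 with C = 0.12 M and Ka₁ = 3.44e-07. Solving: [H⁺] = (−Ka₁ + √(Ka₁² + 4·Ka₁·C)) / 2 = 2.0300e-04 M. pH = -log(2.0300e-04) = 3.69.

pH = 3.69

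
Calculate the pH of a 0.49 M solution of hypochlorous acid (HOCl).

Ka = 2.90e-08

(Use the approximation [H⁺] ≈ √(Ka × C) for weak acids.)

[H⁺] = √(Ka × C) = √(2.90e-08 × 0.49) = 1.1921e-04. pH = -log(1.1921e-04)

pH = 3.92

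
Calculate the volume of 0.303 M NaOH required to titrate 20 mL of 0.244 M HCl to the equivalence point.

At equivalence: moles acid = moles base. moles HCl = 0.244 × 20/1000 = 0.00488 mol. V_base = moles / 0.303 × 1000 = 16.1 mL.

V_{base} = 16.1 mL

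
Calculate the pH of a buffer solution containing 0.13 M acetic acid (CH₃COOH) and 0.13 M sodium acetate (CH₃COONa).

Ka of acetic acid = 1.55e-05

pKa = -log(1.55e-05) = 4.81. pH = pKa + log([A⁻]/[HA]) = 4.81 + log(0.13/0.13)

pH = 4.81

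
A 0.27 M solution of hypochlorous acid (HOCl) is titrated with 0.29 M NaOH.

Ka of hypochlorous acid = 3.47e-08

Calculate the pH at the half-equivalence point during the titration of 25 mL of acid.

At half-equivalence [HA] = [A⁻], so Henderson-Hasselbalch gives pH = pKa = -log(3.47e-08) = 7.46.

pH = pKa = 7.46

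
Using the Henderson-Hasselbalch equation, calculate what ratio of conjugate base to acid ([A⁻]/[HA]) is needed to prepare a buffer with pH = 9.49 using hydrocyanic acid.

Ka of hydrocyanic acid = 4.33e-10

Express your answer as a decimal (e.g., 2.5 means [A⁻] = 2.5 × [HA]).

pKa = -log(4.33e-10) = 9.3635. pH = pKa + log([A⁻]/[HA]), so log([A⁻]/[HA]) = pH − pKa = 9.49 − 9.3635 = 0.1265. [A⁻]/[HA] = 10^(0.1265) = 1.34

[A⁻]/[HA] = 1.34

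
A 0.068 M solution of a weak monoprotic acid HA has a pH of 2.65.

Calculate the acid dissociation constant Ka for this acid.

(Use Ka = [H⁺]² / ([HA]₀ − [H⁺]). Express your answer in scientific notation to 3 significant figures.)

[H⁺] = 10^(−pH) = 10^(−2.65) = 2.239e-03 M. For HA ⇌ H⁺ + A⁻, Ka = [H⁺][A⁻]/[HA] = [H⁺]² / ([HA]₀ − [H⁺]) = (2.239e-03)² / (0.068 − 2.239e-03) = 7.62e-05.

K_a = 7.62e-05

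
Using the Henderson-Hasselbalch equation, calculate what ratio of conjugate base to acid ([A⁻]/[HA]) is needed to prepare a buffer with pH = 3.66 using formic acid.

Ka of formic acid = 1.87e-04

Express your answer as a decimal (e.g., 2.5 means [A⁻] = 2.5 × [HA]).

pKa = -log(1.87e-04) = 3.7282. pH = pKa + log([A⁻]/[HA]), so log([A⁻]/[HA]) = pH − pKa = 3.66 − 3.7282 = -0.0682. [A⁻]/[HA] = 10^(-0.0682) = 0.855

[A⁻]/[HA] = 0.855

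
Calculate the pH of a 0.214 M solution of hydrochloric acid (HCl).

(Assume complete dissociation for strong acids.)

[H⁺] = 0.214 M for strong acid. pH = -log[H⁺] = -log(0.214)

pH = 0.67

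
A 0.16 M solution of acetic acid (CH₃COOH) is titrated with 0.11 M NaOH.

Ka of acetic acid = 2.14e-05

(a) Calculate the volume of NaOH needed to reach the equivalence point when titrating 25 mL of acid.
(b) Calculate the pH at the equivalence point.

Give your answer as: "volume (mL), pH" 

moles acid = 0.16 × 25/1000 = 0.004 mol; V_base = moles/0.11 × 1000 = 36.4 mL. At equivalence only the conjugate base is present: [A⁻] = 0.004/0.061 = 6.5185e-02 M. Kb = Kw/Ka = 4.67e-10; [OH⁻] = √(Kb × [A⁻]) = 5.5191e-06; pOH = 5.26; pH = 14 - pOH = 8.74.

V = 36.4 mL, pH = 8.74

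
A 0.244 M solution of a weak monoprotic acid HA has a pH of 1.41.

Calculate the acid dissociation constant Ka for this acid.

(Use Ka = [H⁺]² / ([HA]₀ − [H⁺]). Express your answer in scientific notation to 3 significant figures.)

[H⁺] = 10^(−pH) = 10^(−1.41) = 3.890e-02 M. For HA ⇌ H⁺ + A⁻, Ka = [H⁺][A⁻]/[HA] = [H⁺]² / ([HA]₀ − [H⁺]) = (3.890e-02)² / (0.244 − 3.890e-02) = 7.38e-03.

K_a = 7.38e-03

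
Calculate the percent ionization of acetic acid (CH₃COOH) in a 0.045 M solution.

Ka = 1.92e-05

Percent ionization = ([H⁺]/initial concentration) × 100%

Using Ka equilibrium: x² + Ka×x - Ka×C = 0. Solving: [H⁺] = 9.1997e-04. Percent = (9.1997e-04/0.045) × 100

Percent ionization = 2.04%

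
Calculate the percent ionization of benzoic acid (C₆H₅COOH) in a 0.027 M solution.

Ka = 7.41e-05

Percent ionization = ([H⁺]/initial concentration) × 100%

Using Ka equilibrium: x² + Ka×x - Ka×C = 0. Solving: [H⁺] = 1.3779e-03. Percent = (1.3779e-03/0.027) × 100

Percent ionization = 5.1%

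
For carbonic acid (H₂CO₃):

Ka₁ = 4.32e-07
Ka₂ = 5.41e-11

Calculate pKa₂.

pKa₂ = -log(Ka₂) = -log(5.41e-11) = 10.27.

pK_{a2} = 10.27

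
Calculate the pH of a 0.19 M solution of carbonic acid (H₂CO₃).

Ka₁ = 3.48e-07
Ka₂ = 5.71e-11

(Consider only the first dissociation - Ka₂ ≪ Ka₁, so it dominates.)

First dissociation dominates. From Ka₁ = [H⁺][HA⁻]/[H₂A], x² + Ka₁·x − Ka₁·C = 0 with C = 0.19 M and Ka₁ = 3.48e-07. Solving: [H⁺] = (−Ka₁ + √(Ka₁² + 4·Ka₁·C)) / 2 = 2.5696e-04 M. pH = -log(2.5696e-04) = 3.59.

pH = 3.59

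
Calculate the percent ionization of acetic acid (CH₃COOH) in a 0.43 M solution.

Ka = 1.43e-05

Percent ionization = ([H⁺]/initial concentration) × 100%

Using Ka equilibrium: x² + Ka×x - Ka×C = 0. Solving: [H⁺] = 2.4726e-03. Percent = (2.4726e-03/0.43) × 100

Percent ionization = 0.575%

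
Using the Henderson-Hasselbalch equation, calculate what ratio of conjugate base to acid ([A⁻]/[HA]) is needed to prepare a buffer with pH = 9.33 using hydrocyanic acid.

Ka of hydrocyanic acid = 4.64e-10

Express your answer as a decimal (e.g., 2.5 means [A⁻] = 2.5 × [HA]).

pKa = -log(4.64e-10) = 9.3335. pH = pKa + log([A⁻]/[HA]), so log([A⁻]/[HA]) = pH − pKa = 9.33 − 9.3335 = -0.0035. [A⁻]/[HA] = 10^(-0.0035) = 0.992

[A⁻]/[HA] = 0.992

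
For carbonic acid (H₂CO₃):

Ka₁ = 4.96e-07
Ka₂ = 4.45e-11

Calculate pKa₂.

pKa₂ = -log(Ka₂) = -log(4.45e-11) = 10.35.

pK_{a2} = 10.35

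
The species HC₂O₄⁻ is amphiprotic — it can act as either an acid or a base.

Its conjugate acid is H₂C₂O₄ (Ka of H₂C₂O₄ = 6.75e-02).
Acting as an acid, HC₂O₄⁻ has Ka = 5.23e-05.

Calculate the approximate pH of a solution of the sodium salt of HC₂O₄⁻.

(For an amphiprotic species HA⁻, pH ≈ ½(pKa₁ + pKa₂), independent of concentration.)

pKa₁ = -log(6.75e-02) = 1.17; pKa₂ = -log(5.23e-05) = 4.28. For an amphiprotic species, pH ≈ ½(pKa₁ + pKa₂) = ½(1.17 + 4.28) = 2.73.

pH = 2.73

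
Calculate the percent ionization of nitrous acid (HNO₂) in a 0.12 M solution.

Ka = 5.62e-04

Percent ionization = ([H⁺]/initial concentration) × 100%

Using Ka equilibrium: x² + Ka×x - Ka×C = 0. Solving: [H⁺] = 7.9360e-03. Percent = (7.9360e-03/0.12) × 100

Percent ionization = 6.61%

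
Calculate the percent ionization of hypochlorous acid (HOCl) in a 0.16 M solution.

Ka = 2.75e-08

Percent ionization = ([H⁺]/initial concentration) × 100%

Using Ka equilibrium: x² + Ka×x - Ka×C = 0. Solving: [H⁺] = 6.6319e-05. Percent = (6.6319e-05/0.16) × 100

Percent ionization = 0.0414%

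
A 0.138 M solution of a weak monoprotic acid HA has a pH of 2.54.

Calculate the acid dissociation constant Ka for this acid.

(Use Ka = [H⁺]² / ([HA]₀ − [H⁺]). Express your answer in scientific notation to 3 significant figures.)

[H⁺] = 10^(−pH) = 10^(−2.54) = 2.884e-03 M. For HA ⇌ H⁺ + A⁻, Ka = [H⁺][A⁻]/[HA] = [H⁺]² / ([HA]₀ − [H⁺]) = (2.884e-03)² / (0.138 − 2.884e-03) = 6.16e-05.

K_a = 6.16e-05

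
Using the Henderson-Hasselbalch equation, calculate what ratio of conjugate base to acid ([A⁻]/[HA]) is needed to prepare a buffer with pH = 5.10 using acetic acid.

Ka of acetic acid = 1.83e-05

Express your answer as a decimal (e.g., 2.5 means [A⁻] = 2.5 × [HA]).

pKa = -log(1.83e-05) = 4.7375. pH = pKa + log([A⁻]/[HA]), so log([A⁻]/[HA]) = pH − pKa = 5.10 − 4.7375 = 0.3625. [A⁻]/[HA] = 10^(0.3625) = 2.30

[A⁻]/[HA] = 2.30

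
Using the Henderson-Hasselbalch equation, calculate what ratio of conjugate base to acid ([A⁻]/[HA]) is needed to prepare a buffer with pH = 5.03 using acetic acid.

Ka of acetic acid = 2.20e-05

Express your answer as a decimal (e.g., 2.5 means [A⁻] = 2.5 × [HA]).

pKa = -log(2.20e-05) = 4.6576. pH = pKa + log([A⁻]/[HA]), so log([A⁻]/[HA]) = pH − pKa = 5.03 − 4.6576 = 0.3724. [A⁻]/[HA] = 10^(0.3724) = 2.36

[A⁻]/[HA] = 2.36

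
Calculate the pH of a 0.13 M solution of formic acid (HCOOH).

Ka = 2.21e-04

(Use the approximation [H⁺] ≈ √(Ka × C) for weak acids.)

[H⁺] = √(Ka × C) = √(2.21e-04 × 0.13) = 5.3600e-03. pH = -log(5.3600e-03)

pH = 2.27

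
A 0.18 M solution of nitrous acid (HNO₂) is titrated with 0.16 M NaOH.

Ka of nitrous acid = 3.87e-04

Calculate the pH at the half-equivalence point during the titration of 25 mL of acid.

At half-equivalence [HA] = [A⁻], so Henderson-Hasselbalch gives pH = pKa = -log(3.87e-04) = 3.41.

pH = pKa = 3.41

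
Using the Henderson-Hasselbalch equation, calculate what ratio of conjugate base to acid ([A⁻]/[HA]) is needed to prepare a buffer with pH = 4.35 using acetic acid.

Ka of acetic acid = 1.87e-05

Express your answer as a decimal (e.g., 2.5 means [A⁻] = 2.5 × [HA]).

pKa = -log(1.87e-05) = 4.7282. pH = pKa + log([A⁻]/[HA]), so log([A⁻]/[HA]) = pH − pKa = 4.35 − 4.7282 = -0.3782. [A⁻]/[HA] = 10^(-0.3782) = 0.419

[A⁻]/[HA] = 0.419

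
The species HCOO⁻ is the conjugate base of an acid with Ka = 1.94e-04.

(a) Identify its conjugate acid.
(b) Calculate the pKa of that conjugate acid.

(a) The conjugate acid is formed by adding one H⁺ to HCOO⁻, giving HCOOH. (b) pKa = -log(Ka) = -log(1.94e-04) = 3.71.

Conjugate acid: HCOOH; pK_a = 3.71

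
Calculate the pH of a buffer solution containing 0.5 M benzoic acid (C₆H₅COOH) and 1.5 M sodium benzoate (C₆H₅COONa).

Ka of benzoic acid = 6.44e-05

pKa = -log(6.44e-05) = 4.19. pH = pKa + log([A⁻]/[HA]) = 4.19 + log(1.5/0.5)

pH = 4.67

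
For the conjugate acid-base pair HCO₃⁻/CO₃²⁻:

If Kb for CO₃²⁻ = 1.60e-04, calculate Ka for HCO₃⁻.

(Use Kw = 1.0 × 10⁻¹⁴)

For a conjugate pair Ka × Kb = Kw, so Ka = Kw/Kb = 1.0 × 10⁻¹⁴ / 1.60e-04 = 6.25e-11.

K_a = 6.25e-11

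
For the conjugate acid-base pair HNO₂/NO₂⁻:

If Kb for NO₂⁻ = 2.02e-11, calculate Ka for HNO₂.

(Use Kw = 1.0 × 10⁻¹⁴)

For a conjugate pair Ka × Kb = Kw, so Ka = Kw/Kb = 1.0 × 10⁻¹⁴ / 2.02e-11 = 4.95e-04.

K_a = 4.95e-04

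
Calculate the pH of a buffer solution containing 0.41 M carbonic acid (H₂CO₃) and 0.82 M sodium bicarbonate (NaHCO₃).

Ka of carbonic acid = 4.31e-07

pKa = -log(4.31e-07) = 6.37. pH = pKa + log([A⁻]/[HA]) = 6.37 + log(0.82/0.41)

pH = 6.67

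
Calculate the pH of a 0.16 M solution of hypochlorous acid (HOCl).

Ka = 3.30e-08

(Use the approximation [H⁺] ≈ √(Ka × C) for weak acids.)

[H⁺] = √(Ka × C) = √(3.30e-08 × 0.16) = 7.2664e-05. pH = -log(7.2664e-05)

pH = 4.14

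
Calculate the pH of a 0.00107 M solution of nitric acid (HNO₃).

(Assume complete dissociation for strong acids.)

[H⁺] = 0.00107 M for strong acid. pH = -log[H⁺] = -log(0.00107)

pH = 2.97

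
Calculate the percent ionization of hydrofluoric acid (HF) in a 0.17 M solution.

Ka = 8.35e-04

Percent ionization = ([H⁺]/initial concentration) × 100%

Using Ka equilibrium: x² + Ka×x - Ka×C = 0. Solving: [H⁺] = 1.1504e-02. Percent = (1.1504e-02/0.17) × 100

Percent ionization = 6.77%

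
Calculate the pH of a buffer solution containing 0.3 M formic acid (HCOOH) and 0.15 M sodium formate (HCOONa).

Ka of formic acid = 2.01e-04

pKa = -log(2.01e-04) = 3.70. pH = pKa + log([A⁻]/[HA]) = 3.70 + log(0.15/0.3)

pH = 3.40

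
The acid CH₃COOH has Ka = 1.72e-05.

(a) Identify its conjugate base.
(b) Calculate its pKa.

(a) The conjugate base is formed by removing one H⁺ from CH₃COOH, giving CH₃COO⁻. (b) pKa = -log(Ka) = -log(1.72e-05) = 4.76.

Conjugate base: CH₃COO⁻; pK_a = 4.76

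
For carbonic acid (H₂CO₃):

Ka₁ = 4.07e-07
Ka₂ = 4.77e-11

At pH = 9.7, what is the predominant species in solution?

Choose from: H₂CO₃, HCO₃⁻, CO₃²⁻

pKa₁ = 6.39, pKa₂ = 10.32. For a polyprotic acid the predominant species crosses at each pKa: below pKa_n the protonated form dominates, above it the deprotonated form does. At pH = 9.7, the predominant species is HCO₃⁻.

HCO₃⁻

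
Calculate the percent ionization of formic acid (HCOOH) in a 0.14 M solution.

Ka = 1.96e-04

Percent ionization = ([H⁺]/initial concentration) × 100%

Using Ka equilibrium: x² + Ka×x - Ka×C = 0. Solving: [H⁺] = 5.1412e-03. Percent = (5.1412e-03/0.14) × 100

Percent ionization = 3.67%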